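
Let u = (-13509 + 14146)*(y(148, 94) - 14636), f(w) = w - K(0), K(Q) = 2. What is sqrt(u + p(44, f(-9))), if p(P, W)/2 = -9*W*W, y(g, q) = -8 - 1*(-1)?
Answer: 3*I*sqrt(1036641) ≈ 3054.5*I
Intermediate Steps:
y(g, q) = -7 (y(g, q) = -8 + 1 = -7)
f(w) = -2 + w (f(w) = w - 1*2 = w - 2 = -2 + w)
u = -9327591 (u = (-13509 + 14146)*(-7 - 14636) = 637*(-14643) = -9327591)
p(P, W) = -18*W**2 (p(P, W) = 2*(-9*W*W) = 2*(-9*W**2) = -18*W**2)
sqrt(u + p(44, f(-9))) = sqrt(-9327591 - 18*(-2 - 9)**2) = sqrt(-9327591 - 18*(-11)**2) = sqrt(-9327591 - 18*121) = sqrt(-9327591 - 2178) = sqrt(-9329769) = 3*I*sqrt(1036641)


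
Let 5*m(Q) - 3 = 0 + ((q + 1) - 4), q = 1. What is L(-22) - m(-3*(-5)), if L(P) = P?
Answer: -111/5 ≈ -22.200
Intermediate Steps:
m(Q) = ⅕ (m(Q) = ⅗ + (0 + ((1 + 1) - 4))/5 = ⅗ + (0 + (2 - 4))/5 = ⅗ + (0 - 2)/5 = ⅗ + (⅕)*(-2) = ⅗ - ⅖ = ⅕)
L(-22) - m(-3*(-5)) = -22 - 1*⅕ = -22 - ⅕ = -111/5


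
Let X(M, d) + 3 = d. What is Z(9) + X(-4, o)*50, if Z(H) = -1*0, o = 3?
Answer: 0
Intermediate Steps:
X(M, d) = -3 + d
Z(H) = 0
Z(9) + X(-4, o)*50 = 0 + (-3 + 3)*50 = 0 + 0*50 = 0 + 0 = 0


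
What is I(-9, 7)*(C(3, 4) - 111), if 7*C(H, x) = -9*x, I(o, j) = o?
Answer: 7317/7 ≈ 1045.3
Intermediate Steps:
C(H, x) = -9*x/7 (C(H, x) = (-9*x)/7 = -9*x/7)
I(-9, 7)*(C(3, 4) - 111) = -9*(-9/7*4 - 111) = -9*(-36/7 - 111) = -9*(-813/7) = 7317/7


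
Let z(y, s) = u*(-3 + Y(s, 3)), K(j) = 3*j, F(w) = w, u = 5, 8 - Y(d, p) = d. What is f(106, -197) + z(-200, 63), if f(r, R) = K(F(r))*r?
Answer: 33418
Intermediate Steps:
Y(d, p) = 8 - d
z(y, s) = 25 - 5*s (z(y, s) = 5*(-3 + (8 - s)) = 5*(5 - s) = 25 - 5*s)
f(r, R) = 3*r² (f(r, R) = (3*r)*r = 3*r²)
f(106, -197) + z(-200, 63) = 3*106² + (25 - 5*63) = 3*11236 + (25 - 315) = 33708 - 290 = 33418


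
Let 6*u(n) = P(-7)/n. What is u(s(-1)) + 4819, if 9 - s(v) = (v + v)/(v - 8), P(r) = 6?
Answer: 380710/79 ≈ 4819.1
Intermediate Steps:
s(v) = 9 - 2*v/(-8 + v) (s(v) = 9 - (v + v)/(v - 8) = 9 - 2*v/(-8 + v))
u(n) = 1/n (u(n) = (6/n)/6 = 1/n)
u(s(-1)) + 4819 = 1/((-72 + 7*(-1))/(-8 - 1)) + 4819 = 1/((-72 - 7)/(-9)) + 4819 = 1/(-⅑*(-79)) + 4819 = 1/(79/9) + 4819 = 9/79 + 4819 = 380710/79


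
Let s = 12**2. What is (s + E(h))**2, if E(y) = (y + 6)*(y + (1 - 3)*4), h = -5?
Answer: 17161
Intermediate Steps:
s = 144
E(y) = (-8 + y)*(6 + y) (E(y) = (6 + y)*(y - 2*4) = (6 + y)*(y - 8) = (6 + y)*(-8 + y) = (-8 + y)*(6 + y))
(s + E(h))**2 = (144 + (-48 + (-5)**2 - 2*(-5)))**2 = (144 + (-48 + 25 + 10))**2 = (144 - 13)**2 = 131**2 = 17161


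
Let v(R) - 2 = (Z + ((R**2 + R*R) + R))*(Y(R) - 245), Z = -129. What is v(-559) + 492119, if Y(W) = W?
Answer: -501424175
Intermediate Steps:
v(R) = 2 + (-245 + R)*(-129 + R + 2*R**2) (v(R) = 2 + (-129 + ((R**2 + R*R) + R))*(R - 245) = 2 + (-129 + ((R**2 + R**2) + R))*(-245 + R) = 2 + (-129 + (2*R**2 + R))*(-245 + R) = 2 + (-129 + (R + 2*R**2))*(-245 + R) = 2 + (-129 + R + 2*R**2)*(-245 + R) = 2 + (-245 + R)*(-129 + R + 2*R**2))
v(-559) + 492119 = (31607 - 489*(-559)**2 - 374*(-559) + 2*(-559)**3) + 492119 = (31607 - 489*312481 + 209066 + 2*(-174676879)) + 492119 = (31607 - 152803209 + 209066 - 349353758) + 492119 = -501916294 + 492119 = -501424175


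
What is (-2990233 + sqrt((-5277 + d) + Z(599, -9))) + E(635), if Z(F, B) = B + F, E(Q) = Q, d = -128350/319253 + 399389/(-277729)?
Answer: -2989598 + I*sqrt(132726189317794061858)/168246331 ≈ -2.9896e+6 + 68.475*I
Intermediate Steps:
d = -163152653567/88665816437 (d = -128350*1/319253 + 399389*(-1/277729) = -128350/319253 - 399389/277729 = -163152653567/88665816437 ≈ -1.8401)
(-2990233 + sqrt((-5277 + d) + Z(599, -9))) + E(635) = (-2990233 + sqrt((-5277 - 163152653567/88665816437) + (-9 + 599))) + 635 = (-2990233 + sqrt(-468052665991616/88665816437 + 590)) + 635 = (-2990233 + sqrt(-415739834293786/88665816437)) + 635 = (-2990233 + I*sqrt(132726189317794061858)/168246331) + 635 = -2989598 + I*sqrt(132726189317794061858)/168246331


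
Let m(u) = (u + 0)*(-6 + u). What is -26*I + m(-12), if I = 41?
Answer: -850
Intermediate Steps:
m(u) = u*(-6 + u)
-26*I + m(-12) = -26*41 - 12*(-6 - 12) = -1066 - 12*(-18) = -1066 + 216 = -850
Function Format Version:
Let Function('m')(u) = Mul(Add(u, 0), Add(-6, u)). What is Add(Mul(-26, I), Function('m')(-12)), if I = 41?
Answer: -850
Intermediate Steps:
Function('m')(u) = Mul(u, Add(-6, u))
Add(Mul(-26, I), Function('m')(-12)) = Add(Mul(-26, 41), Mul(-12, Add(-6, -12))) = Add(-1066, Mul(-12, -18)) = Add(-1066, 216) = -850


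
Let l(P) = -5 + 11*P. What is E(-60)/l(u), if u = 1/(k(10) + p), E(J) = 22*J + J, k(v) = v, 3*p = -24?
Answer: -2760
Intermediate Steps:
p = -8 (p = (⅓)*(-24) = -8)
E(J) = 23*J
u = ½ (u = 1/(10 - 8) = 1/2 = ½ ≈ 0.50000)
E(-60)/l(u) = (23*(-60))/(-5 + 11*(½)) = -1380/(-5 + 11/2) = -1380/½ = -1380*2 = -2760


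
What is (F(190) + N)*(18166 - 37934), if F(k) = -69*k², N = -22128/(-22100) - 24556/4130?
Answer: 16051077110126576/325975 ≈ 4.9240e+10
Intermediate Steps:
N = -1611782/325975 (N = -22128*(-1/22100) - 24556*1/4130 = 5532/5525 - 1754/295 = -1611782/325975 ≈ -4.9445)
(F(190) + N)*(18166 - 37934) = (-69*190² - 1611782/325975)*(18166 - 37934) = (-69*36100 - 1611782/325975)*(-19768) = (-2490900 - 1611782/325975)*(-19768) = -811972739282/325975*(-19768) = 16051077110126576/325975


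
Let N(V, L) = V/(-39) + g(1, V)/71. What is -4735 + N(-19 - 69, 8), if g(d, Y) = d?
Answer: -13104928/2769 ≈ -4732.7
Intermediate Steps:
N(V, L) = 1/71 - V/39 (N(V, L) = V/(-39) + 1/71 = V*(-1/39) + 1*(1/71) = -V/39 + 1/71 = 1/71 - V/39)
-4735 + N(-19 - 69, 8) = -4735 + (1/71 - (-19 - 69)/39) = -4735 + (1/71 - 1/39*(-88)) = -4735 + (1/71 + 88/39) = -4735 + 6287/2769 = -13104928/2769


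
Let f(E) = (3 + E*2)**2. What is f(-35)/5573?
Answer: 4489/5573 ≈ 0.80549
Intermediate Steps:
f(E) = (3 + 2*E)**2
f(-35)/5573 = (3 + 2*(-35))**2/5573 = (3 - 70)**2*(1/5573) = (-67)**2*(1/5573) = 4489*(1/5573) = 4489/5573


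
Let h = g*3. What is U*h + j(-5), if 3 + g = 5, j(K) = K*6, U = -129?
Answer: -804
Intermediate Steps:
j(K) = 6*K
g = 2 (g = -3 + 5 = 2)
h = 6 (h = 2*3 = 6)
U*h + j(-5) = -129*6 + 6*(-5) = -774 - 30 = -804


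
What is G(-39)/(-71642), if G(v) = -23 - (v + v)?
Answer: -55/71642 ≈ -0.00076771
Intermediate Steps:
G(v) = -23 - 2*v
G(-39)/(-71642) = (-23 - 2*(-39))/(-71642) = (-23 + 78)*(-1/71642) = 55*(-1/71642) = -55/71642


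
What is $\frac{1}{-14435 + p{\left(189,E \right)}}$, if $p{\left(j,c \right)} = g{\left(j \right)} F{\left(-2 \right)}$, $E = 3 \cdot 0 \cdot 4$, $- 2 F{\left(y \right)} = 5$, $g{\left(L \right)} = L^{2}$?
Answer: $- \frac{2}{207475} \approx -9.6397 \cdot 10^{-6}$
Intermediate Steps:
$F{\left(y \right)} = - \frac{5}{2}$ ($F{\left(y \right)} = \left(- \frac{1}{2}\right) 5 = - \frac{5}{2}$)
$E = 0$ ($E = 0 \cdot 4 = 0$)
$p{\left(j,c \right)} = - \frac{5 j^{2}}{2}$ ($p{\left(j,c \right)} = j^{2} \left(- \frac{5}{2}\right) = - \frac{5 j^{2}}{2}$)
$\frac{1}{-14435 + p{\left(189,E \right)}} = \frac{1}{-14435 - \frac{5 \cdot 189^{2}}{2}} = \frac{1}{-14435 - \frac{178605}{2}} = \frac{1}{- \frac{207475}{2}} = - \frac{2}{207475}$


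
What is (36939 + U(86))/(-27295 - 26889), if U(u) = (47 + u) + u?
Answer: -18579/27092 ≈ -0.68577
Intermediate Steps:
U(u) = 47 + 2*u
(36939 + U(86))/(-27295 - 26889) = (36939 + (47 + 2*86))/(-27295 - 26889) = (36939 + (47 + 172))/(-54184) = (36939 + 219)*(-1/54184) = 37158*(-1/54184) = -18579/27092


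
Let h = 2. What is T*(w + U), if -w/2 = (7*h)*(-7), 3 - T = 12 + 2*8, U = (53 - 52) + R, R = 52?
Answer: -6225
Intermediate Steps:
U = 53 (U = (53 - 52) + 52 = 1 + 52 = 53)
T = -25 (T = 3 - (12 + 2*8) = 3 - (12 + 16) = 3 - 1*28 = 3 - 28 = -25)
w = 196 (w = -2*7*2*(-7) = -28*(-7) = -2*(-98) = 196)
T*(w + U) = -25*(196 + 53) = -25*249 = -6225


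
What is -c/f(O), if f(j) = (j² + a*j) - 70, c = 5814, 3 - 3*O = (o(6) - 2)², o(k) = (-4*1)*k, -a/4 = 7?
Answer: -52326/508831 ≈ -0.10284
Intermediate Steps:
a = -28 (a = -4*7 = -28)
o(k) = -4*k
O = -673/3 (O = 1 - (-4*6 - 2)²/3 = 1 - (-24 - 2)²/3 = 1 - ⅓*(-26)² = 1 - ⅓*676 = 1 - 676/3 = -673/3 ≈ -224.33)
f(j) = -70 + j² - 28*j (f(j) = (j² - 28*j) - 70 = -70 + j² - 28*j)
-c/f(O) = -5814/(-70 + (-673/3)² - 28*(-673/3)) = -5814/(-70 + 452929/9 + 18844/3) = -5814/508831/9 = -5814*9/508831 = -1*52326/508831 = -52326/508831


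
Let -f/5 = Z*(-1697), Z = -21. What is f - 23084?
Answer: -201269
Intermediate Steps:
f = -178185 (f = -(-105)*(-1697) = -5*35637 = -178185)
f - 23084 = -178185 - 23084 = -201269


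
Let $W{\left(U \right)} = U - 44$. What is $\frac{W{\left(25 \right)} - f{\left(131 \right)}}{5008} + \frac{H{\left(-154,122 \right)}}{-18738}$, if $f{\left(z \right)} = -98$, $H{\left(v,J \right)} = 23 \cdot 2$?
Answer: $\frac{624967}{46919952} \approx 0.01332$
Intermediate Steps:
$H{\left(v,J \right)} = 46$
$W{\left(U \right)} = -44 + U$
$\frac{W{\left(25 \right)} - f{\left(131 \right)}}{5008} + \frac{H{\left(-154,122 \right)}}{-18738} = \frac{\left(-44 + 25\right) - -98}{5008} + \frac{46}{-18738} = \left(-19 + 98\right) \frac{1}{5008} + 46 \left(- \frac{1}{18738}\right) = 79 \cdot \frac{1}{5008} - \frac{23}{9369} = \frac{79}{5008} - \frac{23}{9369} = \frac{624967}{46919952}$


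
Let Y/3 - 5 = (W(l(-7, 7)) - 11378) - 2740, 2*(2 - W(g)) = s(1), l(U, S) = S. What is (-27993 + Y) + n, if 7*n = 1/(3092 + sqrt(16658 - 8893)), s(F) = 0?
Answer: -4702621766026/66868893 - sqrt(7765)/66868893 ≈ -70326.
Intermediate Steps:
W(g) = 2 (W(g) = 2 - 1/2*0 = 2 + 0 = 2)
n = 1/(7*(3092 + sqrt(7765))) (n = 1/(7*(3092 + sqrt(16658 - 8893))) = 1/(7*(3092 + sqrt(7765))) ≈ 4.4922e-5)
Y = -42333 (Y = 15 + 3*((2 - 11378) - 2740) = 15 + 3*(-11376 - 2740) = 15 + 3*(-14116) = 15 - 42348 = -42333)
(-27993 + Y) + n = (-27993 - 42333) + (3092/66868893 - sqrt(7765)/66868893) = -70326 + (3092/66868893 - sqrt(7765)/66868893) = -4702621766026/66868893 - sqrt(7765)/66868893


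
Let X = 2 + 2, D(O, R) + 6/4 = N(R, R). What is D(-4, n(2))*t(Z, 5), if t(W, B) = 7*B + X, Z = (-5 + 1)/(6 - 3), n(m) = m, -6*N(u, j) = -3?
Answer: -39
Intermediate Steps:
N(u, j) = ½ (N(u, j) = -⅙*(-3) = ½)
D(O, R) = -1 (D(O, R) = -3/2 + ½ = -1)
X = 4
Z = -4/3 ≈ -1.3333
t(W, B) = 4 + 7*B (t(W, B) = 7*B + 4 = 4 + 7*B)
D(-4, n(2))*t(Z, 5) = -(4 + 7*5) = -(4 + 35) = -1*39 = -39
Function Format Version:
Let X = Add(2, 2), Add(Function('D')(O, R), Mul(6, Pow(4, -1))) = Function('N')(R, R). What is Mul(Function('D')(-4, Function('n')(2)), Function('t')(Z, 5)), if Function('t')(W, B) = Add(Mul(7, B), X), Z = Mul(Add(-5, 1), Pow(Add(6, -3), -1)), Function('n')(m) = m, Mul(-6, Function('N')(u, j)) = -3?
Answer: -39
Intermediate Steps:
Function('N')(u, j) = Rational(1, 2) (Function('N')(u, j) = Mul(Rational(-1, 6), -3) = Rational(1, 2))
Function('D')(O, R) = -1 (Function('D')(O, R) = Add(Rational(-3, 2), Rational(1, 2)) = -1)
X = 4
Z = Rational(-4, 3) (Z = Mul(-4, Pow(3, -1)) = Mul(-4, Rational(1, 3)) = Rational(-4, 3) ≈ -1.3333)
Function('t')(W, B) = Add(4, Mul(7, B)) (Function('t')(W, B) = Add(Mul(7, B), 4) = Add(4, Mul(7, B)))
Mul(Function('D')(-4, Function('n')(2)), Function('t')(Z, 5)) = Mul(-1, Add(4, Mul(7, 5))) = Mul(-1, Add(4, 35)) = Mul(-1, 39) = -39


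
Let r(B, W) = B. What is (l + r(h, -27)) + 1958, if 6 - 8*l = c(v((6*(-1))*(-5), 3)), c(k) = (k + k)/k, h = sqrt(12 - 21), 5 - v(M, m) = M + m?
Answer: 3917/2 + 3*I ≈ 1958.5 + 3.0*I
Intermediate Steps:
v(M, m) = 5 - M - m (v(M, m) = 5 - (M + m) = 5 + (-M - m) = 5 - M - m)
h = 3*I (h = sqrt(-9) = 3*I ≈ 3.0*I)
c(k) = 2 (c(k) = (2*k)/k = 2)
l = 1/2 (l = 3/4 - 1/8*2 = 3/4 - 1/4 = 1/2 ≈ 0.50000)
(l + r(h, -27)) + 1958 = (1/2 + 3*I) + 1958 = 3917/2 + 3*I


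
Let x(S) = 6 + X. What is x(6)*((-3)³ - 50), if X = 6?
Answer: -924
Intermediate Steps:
x(S) = 12 (x(S) = 6 + 6 = 12)
x(6)*((-3)³ - 50) = 12*((-3)³ - 50) = 12*(-27 - 50) = 12*(-77) = -924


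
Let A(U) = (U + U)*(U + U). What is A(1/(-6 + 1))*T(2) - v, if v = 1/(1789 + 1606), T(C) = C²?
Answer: 10859/16975 ≈ 0.63971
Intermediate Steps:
v = 1/3395 ≈ 0.00029455
A(U) = 4*U² (A(U) = (2*U)*(2*U) = 4*U²)
A(1/(-6 + 1))*T(2) - v = (4*(1/(-6 + 1))²)*2² - 1*1/3395 = (4*(1/(-5))²)*4 - 1/3395 = (4*(-⅕)²)*4 - 1/3395 = (4*(1/25))*4 - 1/3395 = (4/25)*4 - 1/3395 = 16/25 - 1/3395 = 10859/16975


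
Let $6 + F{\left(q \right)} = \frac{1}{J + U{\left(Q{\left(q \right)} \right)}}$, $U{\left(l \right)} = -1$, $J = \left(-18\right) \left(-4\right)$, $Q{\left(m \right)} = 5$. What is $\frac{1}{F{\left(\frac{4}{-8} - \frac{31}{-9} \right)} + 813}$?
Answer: $\frac{71}{57298} \approx 0.0012391$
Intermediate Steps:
$J = 72$
$F{\left(q \right)} = - \frac{425}{71}$ ($F{\left(q \right)} = -6 + \frac{1}{72 - 1} = -6 + \frac{1}{71} = - \frac{425}{71}$)
$\frac{1}{F{\left(\frac{4}{-8} - \frac{31}{-9} \right)} + 813} = \frac{1}{- \frac{425}{71} + 813} = \frac{1}{\frac{57298}{71}} = \frac{71}{57298}$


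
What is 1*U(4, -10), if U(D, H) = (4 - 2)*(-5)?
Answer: -10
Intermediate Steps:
U(D, H) = -10 (U(D, H) = 2*(-5) = -10)
1*U(4, -10) = 1*(-10) = -10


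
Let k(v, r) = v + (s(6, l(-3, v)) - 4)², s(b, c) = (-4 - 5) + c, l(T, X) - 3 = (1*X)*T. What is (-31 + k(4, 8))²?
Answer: 208849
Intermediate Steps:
l(T, X) = 3 + T*X (l(T, X) = 3 + (1*X)*T = 3 + X*T = 3 + T*X)
s(b, c) = -9 + c
k(v, r) = v + (-10 - 3*v)² (k(v, r) = v + ((-9 + (3 - 3*v)) - 4)² = v + ((-6 - 3*v) - 4)² = v + (-10 - 3*v)²)
(-31 + k(4, 8))² = (-31 + (4 + (10 + 3*4)²))² = (-31 + (4 + (10 + 12)²))² = (-31 + (4 + 22²))² = (-31 + (4 + 484))² = (-31 + 488)² = 457² = 208849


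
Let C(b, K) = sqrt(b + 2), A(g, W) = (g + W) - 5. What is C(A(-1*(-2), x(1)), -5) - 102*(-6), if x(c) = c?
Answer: 612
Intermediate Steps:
A(g, W) = -5 + W + g (A(g, W) = (W + g) - 5 = -5 + W + g)
C(b, K) = sqrt(2 + b)
C(A(-1*(-2), x(1)), -5) - 102*(-6) = sqrt(2 + (-5 + 1 - 1*(-2))) - 102*(-6) = sqrt(2 + (-5 + 1 + 2)) + 612 = sqrt(2 - 2) + 612 = sqrt(0) + 612 = 0 + 612 = 612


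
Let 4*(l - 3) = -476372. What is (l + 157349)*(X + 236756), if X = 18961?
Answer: 9783476703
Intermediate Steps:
l = -119090 (l = 3 + (¼)*(-476372) = 3 - 119093 = -119090)
(l + 157349)*(X + 236756) = (-119090 + 157349)*(18961 + 236756) = 38259*255717 = 9783476703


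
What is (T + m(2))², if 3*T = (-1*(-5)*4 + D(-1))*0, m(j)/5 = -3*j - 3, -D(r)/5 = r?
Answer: 2025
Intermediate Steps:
D(r) = -5*r
m(j) = -15 - 15*j (m(j) = 5*(-3*j - 3) = 5*(-3 - 3*j) = -15 - 15*j)
T = 0 (T = ((-1*(-5)*4 - 5*(-1))*0)/3 = ((5*4 + 5)*0)/3 = ((20 + 5)*0)/3 = (25*0)/3 = (⅓)*0 = 0)
(T + m(2))² = (0 + (-15 - 15*2))² = (0 + (-15 - 30))² = (0 - 45)² = (-45)² = 2025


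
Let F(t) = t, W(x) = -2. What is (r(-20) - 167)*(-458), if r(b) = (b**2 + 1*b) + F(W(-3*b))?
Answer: -96638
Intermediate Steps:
r(b) = -2 + b + b**2 (r(b) = (b**2 + 1*b) - 2 = (b**2 + b) - 2 = (b + b**2) - 2 = -2 + b + b**2)
(r(-20) - 167)*(-458) = ((-2 - 20 + (-20)**2) - 167)*(-458) = ((-2 - 20 + 400) - 167)*(-458) = (378 - 167)*(-458) = 211*(-458) = -96638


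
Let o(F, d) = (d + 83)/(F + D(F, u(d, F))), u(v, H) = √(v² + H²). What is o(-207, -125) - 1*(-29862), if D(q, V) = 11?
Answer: 418071/14 ≈ 29862.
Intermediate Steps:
u(v, H) = √(H² + v²)
o(F, d) = (83 + d)/(11 + F) (o(F, d) = (d + 83)/(F + 11) = (83 + d)/(11 + F))
o(-207, -125) - 1*(-29862) = (83 - 125)/(11 - 207) - 1*(-29862) = -42/(-196) + 29862 = -1/196*(-42) + 29862 = 3/14 + 29862 = 418071/14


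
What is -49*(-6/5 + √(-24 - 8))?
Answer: 294/5 - 196*I*√2 ≈ 58.8 - 277.19*I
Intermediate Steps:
-49*(-6/5 + √(-24 - 8)) = -49*(-6*⅕ + √(-32)) = -49*(-6/5 + 4*I*√2) = 294/5 - 196*I*√2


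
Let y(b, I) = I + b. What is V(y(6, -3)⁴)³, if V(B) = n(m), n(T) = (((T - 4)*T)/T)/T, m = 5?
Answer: 1/125 ≈ 0.0080000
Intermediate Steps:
n(T) = (-4 + T)/T (n(T) = (((-4 + T)*T)/T)/T = ((T*(-4 + T))/T)/T = (-4 + T)/T)
V(B) = ⅕ (V(B) = (-4 + 5)/5 = (⅕)*1 = ⅕)
V(y(6, -3)⁴)³ = (⅕)³ = 1/125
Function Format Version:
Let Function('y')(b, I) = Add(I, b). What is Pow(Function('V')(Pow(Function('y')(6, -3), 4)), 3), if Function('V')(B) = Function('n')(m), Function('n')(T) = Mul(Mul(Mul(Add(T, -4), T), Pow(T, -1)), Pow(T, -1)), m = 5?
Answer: Rational(1, 125) ≈ 0.0080000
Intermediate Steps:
Function('n')(T) = Mul(Pow(T, -1), Add(-4, T)) (Function('n')(T) = Mul(Mul(Mul(Add(-4, T), T), Pow(T, -1)), Pow(T, -1)) = Mul(Mul(Mul(T, Add(-4, T)), Pow(T, -1)), Pow(T, -1)) = Mul(Add(-4, T), Pow(T, -1)) = Mul(Pow(T, -1), Add(-4, T)))
Function('V')(B) = Rational(1, 5) (Function('V')(B) = Mul(Pow(5, -1), Add(-4, 5)) = Mul(Rational(1, 5), 1) = Rational(1, 5))
Pow(Function('V')(Pow(Function('y')(6, -3), 4)), 3) = Pow(Rational(1, 5), 3) = Rational(1, 125)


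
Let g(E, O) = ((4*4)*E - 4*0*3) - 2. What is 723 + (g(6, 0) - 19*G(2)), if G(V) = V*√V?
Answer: 817 - 38*√2 ≈ 763.26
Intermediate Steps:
G(V) = V^(3/2)
g(E, O) = -2 + 16*E (g(E, O) = (16*E + 0*3) - 2 = (16*E + 0) - 2 = 16*E - 2 = -2 + 16*E)
723 + (g(6, 0) - 19*G(2)) = 723 + ((-2 + 16*6) - 38*√2) = 723 + ((-2 + 96) - 38*√2) = 723 + (94 - 38*√2) = 817 - 38*√2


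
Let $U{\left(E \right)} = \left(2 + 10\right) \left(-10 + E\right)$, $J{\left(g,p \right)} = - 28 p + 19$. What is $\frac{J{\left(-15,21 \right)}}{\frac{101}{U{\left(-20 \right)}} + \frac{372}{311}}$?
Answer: $- \frac{63705240}{102509} \approx -621.46$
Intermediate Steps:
$J{\left(g,p \right)} = 19 - 28 p$
$U{\left(E \right)} = -120 + 12 E$ ($U{\left(E \right)} = 12 \left(-10 + E\right) = -120 + 12 E$)
$\frac{J{\left(-15,21 \right)}}{\frac{101}{U{\left(-20 \right)}} + \frac{372}{311}} = \frac{19 - 588}{\frac{101}{-120 + 12 \left(-20\right)} + \frac{372}{311}} = \frac{19 - 588}{\frac{101}{-120 - 240} + 372 \cdot \frac{1}{311}} = - \frac{569}{\frac{101}{-360} + \frac{372}{311}} = - \frac{569}{101 \left(- \frac{1}{360}\right) + \frac{372}{311}} = - \frac{569}{- \frac{101}{360} + \frac{372}{311}} = - \frac{569}{\frac{102509}{111960}} = \left(-569\right) \frac{111960}{102509} = - \frac{63705240}{102509}$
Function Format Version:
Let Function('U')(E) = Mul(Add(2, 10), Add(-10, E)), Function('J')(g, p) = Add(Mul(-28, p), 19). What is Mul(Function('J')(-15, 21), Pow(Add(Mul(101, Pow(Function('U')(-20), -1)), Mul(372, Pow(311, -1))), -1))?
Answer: Rational(-63705240, 102509) ≈ -621.46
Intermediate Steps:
Function('J')(g, p) = Add(19, Mul(-28, p))
Function('U')(E) = Add(-120, Mul(12, E)) (Function('U')(E) = Mul(12, Add(-10, E)) = Add(-120, Mul(12, E)))
Mul(Function('J')(-15, 21), Pow(Add(Mul(101, Pow(Function('U')(-20), -1)), Mul(372, Pow(311, -1))), -1)) = Mul(Add(19, Mul(-28, 21)), Pow(Add(Mul(101, Pow(Add(-120, Mul(12, -20)), -1)), Mul(372, Pow(311, -1))), -1)) = Mul(Add(19, -588), Pow(Add(Mul(101, Pow(Add(-120, -240), -1)), Mul(372, Rational(1, 311))), -1)) = Mul(-569, Pow(Add(Mul(101, Pow(-360, -1)), Rational(372, 311)), -1)) = Mul(-569, Pow(Add(Mul(101, Rational(-1, 360)), Rational(372, 311)), -1)) = Mul(-569, Pow(Add(Rational(-101, 360), Rational(372, 311)), -1)) = Mul(-569, Pow(Rational(102509, 111960), -1)) = Mul(-569, Rational(111960, 102509)) = Rational(-63705240, 102509)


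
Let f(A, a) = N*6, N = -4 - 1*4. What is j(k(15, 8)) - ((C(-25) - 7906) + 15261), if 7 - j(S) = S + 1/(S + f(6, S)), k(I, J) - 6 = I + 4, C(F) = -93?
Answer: -167439/23 ≈ -7280.0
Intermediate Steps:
N = -8 (N = -4 - 4 = -8)
f(A, a) = -48 (f(A, a) = -8*6 = -48)
k(I, J) = 10 + I (k(I, J) = 6 + (I + 4) = 6 + (4 + I) = 10 + I)
j(S) = 7 - S - 1/(-48 + S) (j(S) = 7 - (S + 1/(S - 48)) = 7 - (S + 1/(-48 + S)) = 7 + (-S - 1/(-48 + S)) = 7 - S - 1/(-48 + S))
j(k(15, 8)) - ((C(-25) - 7906) + 15261) = (-337 - (10 + 15)² + 55*(10 + 15))/(-48 + (10 + 15)) - ((-93 - 7906) + 15261) = (-337 - 1*25² + 55*25)/(-48 + 25) - (-7999 + 15261) = (-337 - 1*625 + 1375)/(-23) - 1*7262 = -(-337 - 625 + 1375)/23 - 7262 = -1/23*413 - 7262 = -413/23 - 7262 = -167439/23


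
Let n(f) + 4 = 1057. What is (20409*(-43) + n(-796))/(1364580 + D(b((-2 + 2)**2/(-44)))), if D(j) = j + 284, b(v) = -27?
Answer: -876534/1364837 ≈ -0.64223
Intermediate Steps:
n(f) = 1053 (n(f) = -4 + 1057 = 1053)
D(j) = 284 + j
(20409*(-43) + n(-796))/(1364580 + D(b((-2 + 2)**2/(-44)))) = (20409*(-43) + 1053)/(1364580 + (284 - 27)) = (-877587 + 1053)/(1364580 + 257) = -876534/1364837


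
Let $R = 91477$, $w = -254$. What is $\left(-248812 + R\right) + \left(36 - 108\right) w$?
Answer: $-139047$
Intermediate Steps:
$\left(-248812 + R\right) + \left(36 - 108\right) w = \left(-248812 + 91477\right) + \left(36 - 108\right) \left(-254\right) = -157335 - -18288 = -157335 + 18288 = -139047$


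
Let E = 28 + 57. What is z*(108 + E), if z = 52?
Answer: 10036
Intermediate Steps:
E = 85
z*(108 + E) = 52*(108 + 85) = 52*193 = 10036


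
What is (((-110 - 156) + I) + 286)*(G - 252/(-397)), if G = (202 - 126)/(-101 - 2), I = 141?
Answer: -678776/40891 ≈ -16.600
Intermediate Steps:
G = -76/103 (G = 76/(-103) = 76*(-1/103) = -76/103 ≈ -0.73786)
(((-110 - 156) + I) + 286)*(G - 252/(-397)) = (((-110 - 156) + 141) + 286)*(-76/103 - 252/(-397)) = ((-266 + 141) + 286)*(-76/103 - 252*(-1/397)) = (-125 + 286)*(-76/103 + 252/397) = 161*(-4216/40891) = -678776/40891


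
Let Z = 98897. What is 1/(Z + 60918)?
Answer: 1/159815 ≈ 6.2572e-6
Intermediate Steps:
1/(Z + 60918) = 1/(98897 + 60918) = 1/159815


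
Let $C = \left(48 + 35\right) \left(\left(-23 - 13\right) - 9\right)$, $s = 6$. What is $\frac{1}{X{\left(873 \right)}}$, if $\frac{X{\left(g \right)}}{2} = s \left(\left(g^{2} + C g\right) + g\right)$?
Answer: $- \frac{1}{29971836} \approx -3.3365 \cdot 10^{-8}$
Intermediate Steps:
$C = -3735$ ($C = 83 \left(\left(-23 - 13\right) - 9\right) = 83 \left(-36 - 9\right) = 83 \left(-45\right) = -3735$)
$X{\left(g \right)} = - 44808 g + 12 g^{2}$ ($X{\left(g \right)} = 2 \cdot 6 \left(\left(g^{2} - 3735 g\right) + g\right) = 2 \cdot 6 \left(g^{2} - 3734 g\right) = 2 \left(- 22404 g + 6 g^{2}\right) = - 44808 g + 12 g^{2}$)
$\frac{1}{X{\left(873 \right)}} = \frac{1}{12 \cdot 873 \left(-3734 + 873\right)} = \frac{1}{12 \cdot 873 \left(-2861\right)} = \frac{1}{-29971836} = - \frac{1}{29971836}$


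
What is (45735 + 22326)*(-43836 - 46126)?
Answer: -6122903682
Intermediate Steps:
(45735 + 22326)*(-43836 - 46126) = 68061*(-89962) = -6122903682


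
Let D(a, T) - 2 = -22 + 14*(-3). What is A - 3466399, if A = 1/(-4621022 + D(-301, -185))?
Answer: -16018520956517/4621084 ≈ -3.4664e+6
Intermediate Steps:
D(a, T) = -62 (D(a, T) = 2 + (-22 + 14*(-3)) = 2 + (-22 - 42) = 2 - 64 = -62)
A = -1/4621084 (A = 1/(-4621022 - 62) = 1/(-4621084) = -1/4621084 ≈ -2.1640e-7)
A - 3466399 = -1/4621084 - 3466399 = -16018520956517/4621084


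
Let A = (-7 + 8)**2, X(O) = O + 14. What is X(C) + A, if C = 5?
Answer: 20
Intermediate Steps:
X(O) = 14 + O
A = 1 (A = 1**2 = 1)
X(C) + A = (14 + 5) + 1 = 19 + 1 = 20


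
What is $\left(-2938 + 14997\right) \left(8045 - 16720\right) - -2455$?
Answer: $-104609370$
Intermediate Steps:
$\left(-2938 + 14997\right) \left(8045 - 16720\right) - -2455 = 12059 \left(-8675\right) + 2455 = -104611825 + 2455 = -104609370$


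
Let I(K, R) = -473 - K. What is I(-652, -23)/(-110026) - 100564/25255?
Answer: -11069175309/2778706630 ≈ -3.9836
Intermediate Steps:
I(-652, -23)/(-110026) - 100564/25255 = (-473 - 1*(-652))/(-110026) - 100564/25255 = (-473 + 652)*(-1/110026) - 100564*1/25255 = 179*(-1/110026) - 100564/25255 = -179/110026 - 100564/25255 = -11069175309/2778706630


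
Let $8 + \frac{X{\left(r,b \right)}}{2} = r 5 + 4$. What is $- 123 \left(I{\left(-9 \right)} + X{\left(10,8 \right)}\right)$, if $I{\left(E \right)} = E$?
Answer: $-10209$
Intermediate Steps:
$X{\left(r,b \right)} = -8 + 10 r$ ($X{\left(r,b \right)} = -16 + 2 \left(r 5 + 4\right) = -16 + 2 \left(5 r + 4\right) = -16 + 2 \left(4 + 5 r\right) = -16 + \left(8 + 10 r\right) = -8 + 10 r$)
$- 123 \left(I{\left(-9 \right)} + X{\left(10,8 \right)}\right) = - 123 \left(-9 + \left(-8 + 10 \cdot 10\right)\right) = - 123 \left(-9 + \left(-8 + 100\right)\right) = - 123 \left(-9 + 92\right) = \left(-123\right) 83 = -10209$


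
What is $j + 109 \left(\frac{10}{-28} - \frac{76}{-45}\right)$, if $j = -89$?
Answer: $\frac{35381}{630} \approx 56.16$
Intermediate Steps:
$j + 109 \left(\frac{10}{-28} - \frac{76}{-45}\right) = -89 + 109 \left(\frac{10}{-28} - \frac{76}{-45}\right) = -89 + 109 \left(10 \left(- \frac{1}{28}\right) - - \frac{76}{45}\right) = -89 + 109 \left(- \frac{5}{14} + \frac{76}{45}\right) = -89 + 109 \cdot \frac{839}{630} = -89 + \frac{91451}{630} = \frac{35381}{630}$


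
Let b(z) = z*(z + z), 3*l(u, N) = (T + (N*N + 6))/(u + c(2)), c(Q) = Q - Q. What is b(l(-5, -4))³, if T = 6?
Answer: 3855122432/11390625 ≈ 338.45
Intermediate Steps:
c(Q) = 0
l(u, N) = (12 + N²)/(3*u) (l(u, N) = ((6 + (N*N + 6))/(u + 0))/3 = ((6 + (N² + 6))/u)/3 = ((6 + (6 + N²))/u)/3 = ((12 + N²)/u)/3 = (12 + N²)/(3*u))
b(z) = 2*z² (b(z) = z*(2*z) = 2*z²)
b(l(-5, -4))³ = (2*((⅓)*(12 + (-4)²)/(-5))²)³ = (2*((⅓)*(-⅕)*(12 + 16))²)³ = (2*((⅓)*(-⅕)*28)²)³ = (2*(-28/15)²)³ = (2*(784/225))³ = (1568/225)³ = 3855122432/11390625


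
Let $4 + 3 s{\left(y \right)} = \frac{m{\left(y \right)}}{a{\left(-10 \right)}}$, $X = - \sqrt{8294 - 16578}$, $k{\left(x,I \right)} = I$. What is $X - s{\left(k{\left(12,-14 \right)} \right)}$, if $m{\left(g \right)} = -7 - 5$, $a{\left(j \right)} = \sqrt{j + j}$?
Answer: $\frac{4}{3} - 2 i \sqrt{2071} - \frac{2 i \sqrt{5}}{5} \approx 1.3333 - 91.911 i$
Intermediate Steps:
$a{\left(j \right)} = \sqrt{2} \sqrt{j}$ ($a{\left(j \right)} = \sqrt{2 j} = \sqrt{2} \sqrt{j}$)
$m{\left(g \right)} = -12$ ($m{\left(g \right)} = -7 - 5 = -12$)
$X = - 2 i \sqrt{2071}$ ($X = - \sqrt{-8284} = - 2 i \sqrt{2071} \approx - 91.016 i$)
$s{\left(y \right)} = - \frac{4}{3} + \frac{2 i \sqrt{5}}{5}$ ($s{\left(y \right)} = - \frac{4}{3} + \frac{\left(-12\right) \frac{1}{\sqrt{2} \sqrt{-10}}}{3} = - \frac{4}{3} + \frac{\left(-12\right) \frac{1}{\sqrt{2} i \sqrt{10}}}{3} = - \frac{4}{3} + \frac{\left(-12\right) \frac{1}{2 i \sqrt{5}}}{3} = - \frac{4}{3} + \frac{\left(-12\right) \left(- \frac{i \sqrt{5}}{10}\right)}{3} = - \frac{4}{3} + \frac{\frac{6}{5} i \sqrt{5}}{3} = - \frac{4}{3} + \frac{2 i \sqrt{5}}{5}$)
$X - s{\left(k{\left(12,-14 \right)} \right)} = - 2 i \sqrt{2071} - \left(- \frac{4}{3} + \frac{2 i \sqrt{5}}{5}\right) = - 2 i \sqrt{2071} + \left(\frac{4}{3} - \frac{2 i \sqrt{5}}{5}\right) = \frac{4}{3} - 2 i \sqrt{2071} - \frac{2 i \sqrt{5}}{5}$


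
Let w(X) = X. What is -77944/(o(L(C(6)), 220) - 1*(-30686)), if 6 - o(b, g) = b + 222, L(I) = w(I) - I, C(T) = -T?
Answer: -38972/15235 ≈ -2.5581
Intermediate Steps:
L(I) = 0 (L(I) = I - I = 0)
o(b, g) = -216 - b (o(b, g) = 6 - (b + 222) = 6 - (222 + b) = 6 + (-222 - b) = -216 - b)
-77944/(o(L(C(6)), 220) - 1*(-30686)) = -77944/((-216 - 1*0) - 1*(-30686)) = -77944/((-216 + 0) + 30686) = -77944/(-216 + 30686) = -77944/30470 = -77944*1/30470 = -38972/15235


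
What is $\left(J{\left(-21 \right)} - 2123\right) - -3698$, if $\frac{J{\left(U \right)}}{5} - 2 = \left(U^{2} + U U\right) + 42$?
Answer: $6205$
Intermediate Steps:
$J{\left(U \right)} = 220 + 10 U^{2}$ ($J{\left(U \right)} = 10 + 5 \left(\left(U^{2} + U U\right) + 42\right) = 10 + 5 \left(\left(U^{2} + U^{2}\right) + 42\right) = 10 + 5 \left(2 U^{2} + 42\right) = 10 + 5 \left(42 + 2 U^{2}\right) = 10 + \left(210 + 10 U^{2}\right) = 220 + 10 U^{2}$)
$\left(J{\left(-21 \right)} - 2123\right) - -3698 = \left(\left(220 + 10 \left(-21\right)^{2}\right) - 2123\right) - -3698 = \left(\left(220 + 10 \cdot 441\right) - 2123\right) + 3698 = \left(\left(220 + 4410\right) - 2123\right) + 3698 = \left(4630 - 2123\right) + 3698 = 2507 + 3698 = 6205$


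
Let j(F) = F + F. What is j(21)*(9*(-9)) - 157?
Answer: -3559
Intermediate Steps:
j(F) = 2*F
j(21)*(9*(-9)) - 157 = (2*21)*(9*(-9)) - 157 = 42*(-81) - 157 = -3402 - 157 = -3559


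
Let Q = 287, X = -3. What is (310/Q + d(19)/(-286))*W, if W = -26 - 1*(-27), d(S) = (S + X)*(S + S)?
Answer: -42918/41041 ≈ -1.0457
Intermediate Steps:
d(S) = 2*S*(-3 + S) (d(S) = (S - 3)*(S + S) = (-3 + S)*(2*S) = 2*S*(-3 + S))
W = 1 (W = -26 + 27 = 1)
(310/Q + d(19)/(-286))*W = (310/287 + (2*19*(-3 + 19))/(-286))*1 = (310*(1/287) + (2*19*16)*(-1/286))*1 = (310/287 + 608*(-1/286))*1 = (310/287 - 304/143)*1 = -42918/41041*1 = -42918/41041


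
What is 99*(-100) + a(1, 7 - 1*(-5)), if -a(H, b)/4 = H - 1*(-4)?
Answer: -9920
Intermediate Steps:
a(H, b) = -16 - 4*H (a(H, b) = -4*(H - 1*(-4)) = -4*(H + 4) = -4*(4 + H) = -16 - 4*H)
99*(-100) + a(1, 7 - 1*(-5)) = 99*(-100) + (-16 - 4*1) = -9900 + (-16 - 4) = -9900 - 20 = -9920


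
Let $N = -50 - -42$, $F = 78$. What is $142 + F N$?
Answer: $-482$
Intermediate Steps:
$N = -8$ ($N = -50 + 42 = -8$)
$142 + F N = 142 + 78 \left(-8\right) = 142 - 624 = -482$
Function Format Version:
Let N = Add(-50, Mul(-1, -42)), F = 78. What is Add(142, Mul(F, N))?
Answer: -482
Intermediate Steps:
N = -8 (N = Add(-50, 42) = -8)
Add(142, Mul(F, N)) = Add(142, Mul(78, -8)) = Add(142, -624) = -482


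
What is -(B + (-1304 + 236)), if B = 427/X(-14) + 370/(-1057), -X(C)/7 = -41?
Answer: 46234609/43337 ≈ 1066.9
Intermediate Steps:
X(C) = 287 (X(C) = -7*(-41) = 287)
B = 49307/43337 (B = 427/287 + 370/(-1057) = 427*(1/287) + 370*(-1/1057) = 61/41 - 370/1057 = 49307/43337 ≈ 1.1378)
-(B + (-1304 + 236)) = -(49307/43337 + (-1304 + 236)) = -(49307/43337 - 1068) = -1*(-46234609/43337) = 46234609/43337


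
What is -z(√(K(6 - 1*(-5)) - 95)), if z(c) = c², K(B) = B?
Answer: 84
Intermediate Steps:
-z(√(K(6 - 1*(-5)) - 95)) = -(√((6 - 1*(-5)) - 95))² = -(√((6 + 5) - 95))² = -(√(11 - 95))² = -(√(-84))² = -(2*I*√21)² = -1*(-84) = 84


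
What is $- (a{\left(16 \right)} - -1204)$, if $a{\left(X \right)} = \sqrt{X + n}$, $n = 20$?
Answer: $-1210$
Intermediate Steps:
$a{\left(X \right)} = \sqrt{20 + X}$ ($a{\left(X \right)} = \sqrt{X + 20} = \sqrt{20 + X}$)
$- (a{\left(16 \right)} - -1204) = - (\sqrt{20 + 16} - -1204) = - (\sqrt{36} + 1204) = - (6 + 1204) = \left(-1\right) 1210 = -1210$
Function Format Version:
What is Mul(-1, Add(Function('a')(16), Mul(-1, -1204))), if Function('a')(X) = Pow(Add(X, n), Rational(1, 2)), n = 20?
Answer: -1210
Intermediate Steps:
Function('a')(X) = Pow(Add(20, X), Rational(1, 2)) (Function('a')(X) = Pow(Add(X, 20), Rational(1, 2)) = Pow(Add(20, X), Rational(1, 2)))
Mul(-1, Add(Function('a')(16), Mul(-1, -1204))) = Mul(-1, Add(Pow(Add(20, 16), Rational(1, 2)), Mul(-1, -1204))) = Mul(-1, Add(Pow(36, Rational(1, 2)), 1204)) = Mul(-1, Add(6, 1204)) = Mul(-1, 1210) = -1210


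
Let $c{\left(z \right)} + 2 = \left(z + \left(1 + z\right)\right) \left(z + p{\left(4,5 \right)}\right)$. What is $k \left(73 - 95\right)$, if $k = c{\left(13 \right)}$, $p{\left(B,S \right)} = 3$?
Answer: $-9460$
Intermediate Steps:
$c{\left(z \right)} = -2 + \left(1 + 2 z\right) \left(3 + z\right)$ ($c{\left(z \right)} = -2 + \left(z + \left(1 + z\right)\right) \left(z + 3\right) = -2 + \left(1 + 2 z\right) \left(3 + z\right)$)
$k = 430$ ($k = 1 + 2 \cdot 13^{2} + 7 \cdot 13 = 1 + 2 \cdot 169 + 91 = 1 + 338 + 91 = 430$)
$k \left(73 - 95\right) = 430 \left(73 - 95\right) = 430 \left(-22\right) = -9460$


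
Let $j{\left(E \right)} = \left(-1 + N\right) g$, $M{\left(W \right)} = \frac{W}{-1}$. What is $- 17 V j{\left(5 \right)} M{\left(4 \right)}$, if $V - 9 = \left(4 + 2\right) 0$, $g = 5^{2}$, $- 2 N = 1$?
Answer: $-22950$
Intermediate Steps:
$N = - \frac{1}{2}$ ($N = \left(- \frac{1}{2}\right) 1 = - \frac{1}{2} \approx -0.5$)
$g = 25$
$M{\left(W \right)} = - W$ ($M{\left(W \right)} = W \left(-1\right) = - W$)
$V = 9$ ($V = 9 + \left(4 + 2\right) 0 = 9 + 6 \cdot 0 = 9 + 0 = 9$)
$j{\left(E \right)} = - \frac{75}{2}$ ($j{\left(E \right)} = \left(-1 - \frac{1}{2}\right) 25 = \left(- \frac{3}{2}\right) 25 = - \frac{75}{2}$)
$- 17 V j{\left(5 \right)} M{\left(4 \right)} = \left(-17\right) 9 \left(- \frac{75}{2}\right) \left(\left(-1\right) 4\right) = \left(-153\right) \left(- \frac{75}{2}\right) \left(-4\right) = \frac{11475}{2} \left(-4\right) = -22950$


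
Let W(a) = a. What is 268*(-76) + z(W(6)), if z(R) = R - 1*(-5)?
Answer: -20357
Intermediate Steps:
z(R) = 5 + R (z(R) = R + 5 = 5 + R)
268*(-76) + z(W(6)) = 268*(-76) + (5 + 6) = -20368 + 11 = -20357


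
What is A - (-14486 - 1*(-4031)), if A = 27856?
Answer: 38311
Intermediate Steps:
A - (-14486 - 1*(-4031)) = 27856 - (-14486 - 1*(-4031)) = 27856 - (-14486 + 4031) = 27856 - 1*(-10455) = 27856 + 10455 = 38311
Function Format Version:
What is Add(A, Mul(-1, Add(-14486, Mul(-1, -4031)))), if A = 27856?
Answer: 38311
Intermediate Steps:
Add(A, Mul(-1, Add(-14486, Mul(-1, -4031)))) = Add(27856, Mul(-1, Add(-14486, Mul(-1, -4031)))) = Add(27856, Mul(-1, Add(-14486, 4031))) = Add(27856, Mul(-1, -10455)) = Add(27856, 10455) = 38311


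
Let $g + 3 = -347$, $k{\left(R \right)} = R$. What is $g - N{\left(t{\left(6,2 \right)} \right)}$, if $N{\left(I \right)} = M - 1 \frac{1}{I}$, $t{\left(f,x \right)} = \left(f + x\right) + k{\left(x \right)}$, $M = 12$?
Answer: $- \frac{3619}{10} \approx -361.9$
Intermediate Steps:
$t{\left(f,x \right)} = f + 2 x$ ($t{\left(f,x \right)} = \left(f + x\right) + x = f + 2 x$)
$N{\left(I \right)} = 12 - \frac{1}{I}$ ($N{\left(I \right)} = 12 - 1 \frac{1}{I} = 12 - \frac{1}{I}$)
$g = -350$ ($g = -3 - 347 = -350$)
$g - N{\left(t{\left(6,2 \right)} \right)} = -350 - \left(12 - \frac{1}{6 + 2 \cdot 2}\right) = -350 - \left(12 - \frac{1}{6 + 4}\right) = -350 - \left(12 - \frac{1}{10}\right) = -350 - \frac{119}{10} = - \frac{3619}{10}$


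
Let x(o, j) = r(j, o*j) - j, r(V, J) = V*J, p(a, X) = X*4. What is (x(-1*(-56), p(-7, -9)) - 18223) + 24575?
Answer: 78964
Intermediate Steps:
p(a, X) = 4*X
r(V, J) = J*V
x(o, j) = -j + o*j² (x(o, j) = (o*j)*j - j = (j*o)*j - j = o*j² - j = -j + o*j²)
(x(-1*(-56), p(-7, -9)) - 18223) + 24575 = ((4*(-9))*(-1 + (4*(-9))*(-1*(-56))) - 18223) + 24575 = (-36*(-1 - 36*56) - 18223) + 24575 = (-36*(-1 - 2016) - 18223) + 24575 = (-36*(-2017) - 18223) + 24575 = (72612 - 18223) + 24575 = 54389 + 24575 = 78964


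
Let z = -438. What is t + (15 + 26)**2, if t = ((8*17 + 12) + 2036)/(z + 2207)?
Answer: 2975873/1769 ≈ 1682.2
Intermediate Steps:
t = 2184/1769 (t = ((8*17 + 12) + 2036)/(-438 + 2207) = ((136 + 12) + 2036)/1769 = (148 + 2036)*(1/1769) = 2184*(1/1769) = 2184/1769 ≈ 1.2346)
t + (15 + 26)**2 = 2184/1769 + (15 + 26)**2 = 2184/1769 + 41**2 = 2184/1769 + 1681 = 2975873/1769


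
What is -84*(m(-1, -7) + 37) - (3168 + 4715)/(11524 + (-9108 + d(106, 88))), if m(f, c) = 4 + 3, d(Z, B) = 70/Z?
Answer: -473812567/128083 ≈ -3699.3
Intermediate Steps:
m(f, c) = 7
-84*(m(-1, -7) + 37) - (3168 + 4715)/(11524 + (-9108 + d(106, 88))) = -84*(7 + 37) - (3168 + 4715)/(11524 + (-9108 + 70/106)) = -84*44 - 7883/(11524 + (-9108 + 70*(1/106))) = -3696 - 7883/(11524 + (-9108 + 35/53)) = -3696 - 7883/(11524 - 482689/53) = -3696 - 7883/128083/53 = -3696 - 7883*53/128083 = -3696 - 1*417799/128083 = -3696 - 417799/128083 = -473812567/128083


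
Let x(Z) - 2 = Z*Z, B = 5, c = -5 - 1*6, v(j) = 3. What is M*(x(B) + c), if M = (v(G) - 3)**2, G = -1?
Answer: 0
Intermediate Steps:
c = -11 (c = -5 - 6 = -11)
x(Z) = 2 + Z**2 (x(Z) = 2 + Z*Z = 2 + Z**2)
M = 0 (M = (3 - 3)**2 = 0**2 = 0)
M*(x(B) + c) = 0*((2 + 5**2) - 11) = 0*((2 + 25) - 11) = 0*(27 - 11) = 0*16 = 0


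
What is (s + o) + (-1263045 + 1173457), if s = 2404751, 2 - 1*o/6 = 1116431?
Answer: -4383411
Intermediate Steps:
o = -6698574 (o = 12 - 6*1116431 = 12 - 6698586 = -6698574)
(s + o) + (-1263045 + 1173457) = (2404751 - 6698574) + (-1263045 + 1173457) = -4293823 - 89588 = -4383411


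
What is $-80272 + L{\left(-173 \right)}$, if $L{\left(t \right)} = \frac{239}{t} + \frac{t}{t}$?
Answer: $- \frac{13887122}{173} \approx -80272.0$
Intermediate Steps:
$L{\left(t \right)} = 1 + \frac{239}{t}$ ($L{\left(t \right)} = \frac{239}{t} + 1 = 1 + \frac{239}{t}$)
$-80272 + L{\left(-173 \right)} = -80272 + \frac{239 - 173}{-173} = -80272 - \frac{66}{173} = - \frac{13887122}{173}$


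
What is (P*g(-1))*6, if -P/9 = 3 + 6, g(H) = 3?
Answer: -1458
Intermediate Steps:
P = -81 (P = -9*(3 + 6) = -9*9 = -81)
(P*g(-1))*6 = -81*3*6 = -243*6 = -1458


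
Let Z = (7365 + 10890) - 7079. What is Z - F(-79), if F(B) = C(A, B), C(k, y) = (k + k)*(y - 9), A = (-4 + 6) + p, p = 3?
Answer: 12056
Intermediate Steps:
A = 5 (A = (-4 + 6) + 3 = 2 + 3 = 5)
C(k, y) = 2*k*(-9 + y) (C(k, y) = (2*k)*(-9 + y) = 2*k*(-9 + y))
Z = 11176 (Z = 18255 - 7079 = 11176)
F(B) = -90 + 10*B (F(B) = 2*5*(-9 + B) = -90 + 10*B)
Z - F(-79) = 11176 - (-90 + 10*(-79)) = 11176 - (-90 - 790) = 11176 - 1*(-880) = 11176 + 880 = 12056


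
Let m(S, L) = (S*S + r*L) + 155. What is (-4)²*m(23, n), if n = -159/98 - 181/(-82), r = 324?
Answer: 28077696/2009 ≈ 13976.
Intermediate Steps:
n = 1175/2009 (n = -159*1/98 - 181*(-1/82) = -159/98 + 181/82 = 1175/2009 ≈ 0.58487)
m(S, L) = 155 + S² + 324*L (m(S, L) = (S*S + 324*L) + 155 = (S² + 324*L) + 155 = 155 + S² + 324*L)
(-4)²*m(23, n) = (-4)²*(155 + 23² + 324*(1175/2009)) = 16*(155 + 529 + 380700/2009) = 16*(1754856/2009) = 28077696/2009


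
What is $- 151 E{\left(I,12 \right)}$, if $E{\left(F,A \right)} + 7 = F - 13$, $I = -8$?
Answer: $4228$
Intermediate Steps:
$E{\left(F,A \right)} = -20 + F$ ($E{\left(F,A \right)} = -7 + \left(F - 13\right) = -7 + \left(-13 + F\right) = -20 + F$)
$- 151 E{\left(I,12 \right)} = - 151 \left(-20 - 8\right) = \left(-151\right) \left(-28\right) = 4228$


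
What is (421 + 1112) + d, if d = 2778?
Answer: 4311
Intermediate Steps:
(421 + 1112) + d = (421 + 1112) + 2778 = 1533 + 2778 = 4311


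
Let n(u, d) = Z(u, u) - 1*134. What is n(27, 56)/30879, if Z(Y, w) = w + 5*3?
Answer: -92/30879 ≈ -0.0029794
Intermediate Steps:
Z(Y, w) = 15 + w (Z(Y, w) = w + 15 = 15 + w)
n(u, d) = -119 + u (n(u, d) = (15 + u) - 1*134 = (15 + u) - 134 = -119 + u)
n(27, 56)/30879 = (-119 + 27)/30879 = -92*1/30879 = -92/30879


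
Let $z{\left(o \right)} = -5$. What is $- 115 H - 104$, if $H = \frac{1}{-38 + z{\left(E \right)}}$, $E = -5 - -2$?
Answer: $- \frac{4357}{43} \approx -101.33$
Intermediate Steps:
$E = -3$ ($E = -5 + 2 = -3$)
$H = - \frac{1}{43}$ ($H = \frac{1}{-38 - 5} = \frac{1}{-43} = - \frac{1}{43} \approx -0.023256$)
$- 115 H - 104 = \left(-115\right) \left(- \frac{1}{43}\right) - 104 = \frac{115}{43} - 104 = - \frac{4357}{43}$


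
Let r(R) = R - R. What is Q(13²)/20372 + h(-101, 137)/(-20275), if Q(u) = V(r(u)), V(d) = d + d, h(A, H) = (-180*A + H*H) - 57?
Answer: -36892/20275 ≈ -1.8196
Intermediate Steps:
h(A, H) = -57 + H² - 180*A (h(A, H) = (-180*A + H²) - 57 = (H² - 180*A) - 57 = -57 + H² - 180*A)
r(R) = 0
V(d) = 2*d
Q(u) = 0 (Q(u) = 2*0 = 0)
Q(13²)/20372 + h(-101, 137)/(-20275) = 0/20372 + (-57 + 137² - 180*(-101))/(-20275) = 0*(1/20372) + (-57 + 18769 + 18180)*(-1/20275) = 0 + 36892*(-1/20275) = 0 - 36892/20275 = -36892/20275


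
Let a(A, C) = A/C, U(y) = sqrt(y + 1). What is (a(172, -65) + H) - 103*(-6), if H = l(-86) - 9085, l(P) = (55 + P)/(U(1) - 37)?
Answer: -752495854/88855 + 31*sqrt(2)/1367 ≈ -8468.8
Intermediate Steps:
U(y) = sqrt(1 + y)
l(P) = (55 + P)/(-37 + sqrt(2)) (l(P) = (55 + P)/(sqrt(1 + 1) - 37) = (55 + P)/(sqrt(2) - 37) = (55 + P)/(-37 + sqrt(2)))
H = -9085 + 31/(37 - sqrt(2)) (H = -(55 - 86)/(37 - sqrt(2)) - 9085 = -1*(-31)/(37 - sqrt(2)) - 9085 = 31/(37 - sqrt(2)) - 9085 = -9085 + 31/(37 - sqrt(2)) ≈ -9084.1)
(a(172, -65) + H) - 103*(-6) = (172/(-65) + (-12418048/1367 + 31*sqrt(2)/1367)) - 103*(-6) = (172*(-1/65) + (-12418048/1367 + 31*sqrt(2)/1367)) + 618 = (-172/65 + (-12418048/1367 + 31*sqrt(2)/1367)) + 618 = (-807408244/88855 + 31*sqrt(2)/1367) + 618 = -752495854/88855 + 31*sqrt(2)/1367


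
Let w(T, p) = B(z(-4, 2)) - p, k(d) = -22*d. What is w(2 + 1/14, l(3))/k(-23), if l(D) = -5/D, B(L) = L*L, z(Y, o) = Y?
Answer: 53/1518 ≈ 0.034914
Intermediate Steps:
B(L) = L²
w(T, p) = 16 - p (w(T, p) = (-4)² - p = 16 - p)
w(2 + 1/14, l(3))/k(-23) = (16 - (-5)/3)/((-22*(-23))) = (16 - (-5)/3)/506 = (16 - 1*(-5/3))*(1/506) = (16 + 5/3)*(1/506) = (53/3)*(1/506) = 53/1518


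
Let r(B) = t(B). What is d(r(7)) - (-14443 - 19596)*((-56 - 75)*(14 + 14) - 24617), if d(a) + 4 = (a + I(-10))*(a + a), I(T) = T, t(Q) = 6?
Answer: -962793167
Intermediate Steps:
r(B) = 6
d(a) = -4 + 2*a*(-10 + a) (d(a) = -4 + (a - 10)*(a + a) = -4 + (-10 + a)*(2*a) = -4 + 2*a*(-10 + a))
d(r(7)) - (-14443 - 19596)*((-56 - 75)*(14 + 14) - 24617) = (-4 - 20*6 + 2*6²) - (-14443 - 19596)*((-56 - 75)*(14 + 14) - 24617) = (-4 - 120 + 2*36) - (-34039)*(-131*28 - 24617) = (-4 - 120 + 72) - (-34039)*(-3668 - 24617) = -52 - (-34039)*(-28285) = -52 - 1*962793115 = -52 - 962793115 = -962793167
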